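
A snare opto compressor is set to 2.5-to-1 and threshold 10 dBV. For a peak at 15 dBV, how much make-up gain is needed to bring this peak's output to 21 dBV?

9 dB

Overshoot 5 dB → 5/2.5 = 2 dB after compression, so the compressed level is 10 + 2 = 12 dBV.
Make-up = target − compressed = 21 − 12 = 9 dB.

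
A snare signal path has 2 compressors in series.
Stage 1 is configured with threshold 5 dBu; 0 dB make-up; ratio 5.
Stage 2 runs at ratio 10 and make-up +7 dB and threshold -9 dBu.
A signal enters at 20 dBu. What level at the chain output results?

Stage 1: overshoot 15 dB → 15/5 = 3 dB → 8 dBu.
Stage 2: overshoot 17 dB → 17/10 = 1.7 dB → -7.3 dBu; +7 dB make-up → -0.3 dBu.

-0.3 dBu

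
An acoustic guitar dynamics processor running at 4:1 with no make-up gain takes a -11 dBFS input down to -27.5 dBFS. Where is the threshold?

-33 dBFS

Gain reduction = -11 − (-27.5) = 16.5 dB; output overshoot = GR / (R − 1) = 16.5 / 3 = 5.5 dB.
Threshold = output − output overshoot = -27.5 − 5.5 = -33 dBFS.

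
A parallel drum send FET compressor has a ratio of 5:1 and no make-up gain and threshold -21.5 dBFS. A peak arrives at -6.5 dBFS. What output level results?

-6.5 dBFS sits 15 dB over threshold.
The 15 dB excess becomes 3 dB after 5:1 reduction.
So the level is -21.5 + 3 = -18.5 dBFS.

-18.5 dBFS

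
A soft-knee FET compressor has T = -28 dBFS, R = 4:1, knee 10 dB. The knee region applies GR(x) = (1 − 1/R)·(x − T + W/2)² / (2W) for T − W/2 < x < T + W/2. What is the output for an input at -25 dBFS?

-27.4 dBFS

x − T + W/2 = -25 − (-28) + 5 = 8.
GR = (1 − 1/4) × 8² / 20 = 0.75 × 64 / 20 = 2.4 dB.
Output = -25 − 2.4 = -27.4 dBFS.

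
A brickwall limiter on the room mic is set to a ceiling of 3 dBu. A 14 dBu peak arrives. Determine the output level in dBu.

A brickwall limiter is an ∞:1 compressor: any input above the ceiling is clamped to 3 dBu.

3 dBu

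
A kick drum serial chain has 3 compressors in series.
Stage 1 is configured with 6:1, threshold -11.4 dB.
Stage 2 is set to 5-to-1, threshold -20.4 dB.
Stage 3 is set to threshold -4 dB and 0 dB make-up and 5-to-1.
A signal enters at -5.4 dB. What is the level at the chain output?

-18.4 dB

Stage 1: -5.4 dB is 6 dB over -11.4 dB; at 6:1 that becomes 1 dB over, giving -10.4 dB.
Stage 2: -10.4 dB is 10 dB over -20.4 dB; at 5:1 that becomes 2 dB over, giving -18.4 dB.
Stage 3: -18.4 dB is at or below the -4 dB threshold — no compression; output -18.4 dB.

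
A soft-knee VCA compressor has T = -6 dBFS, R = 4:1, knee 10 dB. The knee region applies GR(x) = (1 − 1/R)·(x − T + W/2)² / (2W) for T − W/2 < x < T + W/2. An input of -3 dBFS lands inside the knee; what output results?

-5.4 dBFS

x − T + W/2 = -3 − (-6) + 5 = 8.
GR = (1 − 1/4) × 8² / 20 = 0.75 × 64 / 20 = 2.4 dB.
Output = -3 − 2.4 = -5.4 dBFS.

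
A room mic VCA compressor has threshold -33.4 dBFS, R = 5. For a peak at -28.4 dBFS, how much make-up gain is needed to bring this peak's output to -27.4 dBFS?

Overshoot 5 dB → 5/5 = 1 dB after compression, so the compressed level is -33.4 + 1 = -32.4 dBFS.
Make-up = target − compressed = -27.4 − (-32.4) = 5 dB.

5 dB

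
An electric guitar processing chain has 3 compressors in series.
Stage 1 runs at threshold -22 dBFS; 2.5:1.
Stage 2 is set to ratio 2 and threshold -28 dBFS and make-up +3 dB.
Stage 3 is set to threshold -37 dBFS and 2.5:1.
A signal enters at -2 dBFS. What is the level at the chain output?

Stage 1: 20 dB above -22 dBFS, reduced 2.5:1 to 8 dB above → -14 dBFS.
Stage 2: -14 dBFS is 14 dB over -28 dBFS; at 2:1 that becomes 7 dB over, giving -21 dBFS; +3 dB make-up → -18 dBFS.
Stage 3: -18 dBFS is 19 dB over -37 dBFS; at 2.5:1 that becomes 7.6 dB over, giving -29.4 dBFS.

-29.4 dBFS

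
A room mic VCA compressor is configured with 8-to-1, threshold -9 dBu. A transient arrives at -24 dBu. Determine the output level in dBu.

-24 dBu

-24 dBu is 15 dB below the -9 dBu threshold, so no gain reduction is applied.
Output = input = -24 dBu.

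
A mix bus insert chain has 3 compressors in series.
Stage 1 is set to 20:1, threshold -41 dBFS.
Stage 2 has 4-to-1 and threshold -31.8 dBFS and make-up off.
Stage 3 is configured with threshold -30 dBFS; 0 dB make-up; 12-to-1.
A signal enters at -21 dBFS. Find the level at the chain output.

Stage 1: 20 dB above -41 dBFS, reduced 20:1 to 1 dB above → -40 dBFS.
Stage 2: -40 dBFS is at or below the -31.8 dBFS threshold — no compression; output -40 dBFS.
Stage 3: below threshold (-40 ≤ -30); passes unchanged; output -40 dBFS.

-40 dBFS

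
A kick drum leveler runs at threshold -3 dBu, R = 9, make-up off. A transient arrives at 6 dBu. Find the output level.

The input is 9 dB above the -3 dBu threshold.
9:1 compression reduces that to 9/9 = 1 dB over.
That puts the output at -2 dBu.

-2 dBu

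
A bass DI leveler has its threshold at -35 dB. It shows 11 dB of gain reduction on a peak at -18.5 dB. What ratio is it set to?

Input overshoot = -18.5 − (-35) = 16.5 dB.
Output overshoot = 16.5 − 11 = 5.5 dB.
Ratio = input overshoot / output overshoot = 16.5 / 5.5 = 3.

3:1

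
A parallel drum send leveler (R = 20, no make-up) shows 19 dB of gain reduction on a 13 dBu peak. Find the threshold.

-7 dBu

Input is 20 dB above T (since output overshoot × R = input overshoot: (-6 − T)·20 = 13 − T gives T = -7 dBu).
Check: -7 + (13 − (-7))/20 = -7 + 1 = -6 dBu. ✓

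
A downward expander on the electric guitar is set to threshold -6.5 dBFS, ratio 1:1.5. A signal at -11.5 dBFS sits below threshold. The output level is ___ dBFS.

Undershoot = (-6.5) − (-11.5) = 5 dB.
At 1:1.5, that expands to 7.5 dB under threshold.
Output = -6.5 − 7.5 = -14 dBFS.

-14 dBFS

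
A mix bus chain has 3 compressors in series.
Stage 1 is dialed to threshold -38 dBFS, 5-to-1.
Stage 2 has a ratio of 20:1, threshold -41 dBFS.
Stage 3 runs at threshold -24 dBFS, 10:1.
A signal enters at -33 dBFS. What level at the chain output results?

Stage 1: overshoot 5 dB → 5/5 = 1 dB → -37 dBFS.
Stage 2: -37 dBFS is 4 dB over -41 dBFS; at 20:1 that becomes 0.2 dB over, giving -40.8 dBFS.
Stage 3: below threshold (-40.8 ≤ -24); passes unchanged; output -40.8 dBFS.

-40.8 dBFS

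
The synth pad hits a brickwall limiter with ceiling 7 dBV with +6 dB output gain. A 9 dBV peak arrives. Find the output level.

13 dBV

At ∞:1, everything above 7 dBV is held at the ceiling.
Output gain then adds 6 dB: 7 + 6 = 13 dBV.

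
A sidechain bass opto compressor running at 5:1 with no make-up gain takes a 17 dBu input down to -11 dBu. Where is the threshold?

Gain reduction = 17 − (-11) = 28 dB; output overshoot = GR / (R − 1) = 28 / 4 = 7 dB.
Threshold = output − output overshoot = -11 − 7 = -18 dBu.

-18 dBu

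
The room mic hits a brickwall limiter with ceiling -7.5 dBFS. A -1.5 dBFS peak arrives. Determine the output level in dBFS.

The limiter clamps the peak to its -7.5 dBFS ceiling.

-7.5 dBFS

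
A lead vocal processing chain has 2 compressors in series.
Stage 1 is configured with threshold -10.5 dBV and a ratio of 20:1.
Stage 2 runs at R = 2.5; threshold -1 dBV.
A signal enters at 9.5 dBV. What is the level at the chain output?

-9.5 dBV

Stage 1: 20 dB above -10.5 dBV, reduced 20:1 to 1 dB above → -9.5 dBV.
Stage 2: -9.5 dBV is at or below the -1 dBV threshold — no compression; output -9.5 dBV.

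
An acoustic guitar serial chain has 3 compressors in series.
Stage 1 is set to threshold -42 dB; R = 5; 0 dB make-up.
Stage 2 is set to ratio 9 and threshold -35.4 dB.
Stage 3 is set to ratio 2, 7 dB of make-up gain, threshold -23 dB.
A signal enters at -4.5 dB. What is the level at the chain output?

Stage 1: -4.5 dB is 37.5 dB over -42 dB; at 5:1 that becomes 7.5 dB over, giving -34.5 dB.
Stage 2: 0.9 dB above -35.4 dB, reduced 9:1 to 0.1 dB above → -35.3 dB.
Stage 3: -35.3 dB is at or below the -23 dB threshold — no compression; make-up brings it to -28.3 dB.

-28.3 dB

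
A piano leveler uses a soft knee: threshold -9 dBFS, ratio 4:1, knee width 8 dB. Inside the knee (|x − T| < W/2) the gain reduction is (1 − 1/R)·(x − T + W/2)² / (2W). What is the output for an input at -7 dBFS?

x − T + W/2 = -7 − (-9) + 4 = 6.
GR = (1 − 1/4) × 6² / 16 = 0.75 × 36 / 16 = 1.6875 dB.
Output = -7 − 1.6875 = -8.6875 dBFS.

-8.6875 dBFS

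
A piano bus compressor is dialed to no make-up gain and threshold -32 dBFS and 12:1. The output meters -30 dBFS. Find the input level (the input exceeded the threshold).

-8 dBFS

That's 2 dB above the -32 dBFS threshold.
Input overshoot = R × output overshoot = 24 dB → input = -32 + 24 = -8 dBFS.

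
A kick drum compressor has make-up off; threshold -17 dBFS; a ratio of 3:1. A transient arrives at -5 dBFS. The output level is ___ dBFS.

-13 dBFS

The input is 12 dB above the -17 dBFS threshold.
3:1 compression reduces that to 12/3 = 4 dB over.
That puts the output at -13 dBFS.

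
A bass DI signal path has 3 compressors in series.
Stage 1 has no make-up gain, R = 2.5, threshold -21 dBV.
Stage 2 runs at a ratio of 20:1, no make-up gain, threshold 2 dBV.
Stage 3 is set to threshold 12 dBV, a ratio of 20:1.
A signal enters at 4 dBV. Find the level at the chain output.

-11 dBV

Stage 1: 25 dB above -21 dBV, reduced 2.5:1 to 10 dB above → -11 dBV.
Stage 2: -11 dBV is at or below the 2 dBV threshold — no compression; output -11 dBV.
Stage 3: -11 dBV ≤ 12 dBV, so stage 3 doesn't engage; output -11 dBV.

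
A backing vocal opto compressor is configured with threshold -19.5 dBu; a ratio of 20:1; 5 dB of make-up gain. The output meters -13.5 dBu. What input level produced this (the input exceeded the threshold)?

0.5 dBu

Stripping the +5 dB make-up gives -18.5 dBu at the gain stage.
That's 1 dB above the -19.5 dBu threshold.
Undo the ratio: input overshoot = 1 × 20 = 20 dB, giving input = 0.5 dBu.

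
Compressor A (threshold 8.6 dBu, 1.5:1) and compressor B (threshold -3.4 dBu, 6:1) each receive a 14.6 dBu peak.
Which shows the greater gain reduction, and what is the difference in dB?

A: 6 dB over, compressed to 4 dB over, so 2 dB of GR.
B: 18 dB over, compressed to 3 dB over, so 15 dB of GR.
B applies 13 dB more gain reduction.

B, by 13 dB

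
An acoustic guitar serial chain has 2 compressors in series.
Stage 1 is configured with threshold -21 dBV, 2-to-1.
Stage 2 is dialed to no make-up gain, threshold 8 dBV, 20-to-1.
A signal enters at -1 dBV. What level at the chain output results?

-11 dBV

Stage 1: 20 dB above -21 dBV, reduced 2:1 to 10 dB above → -11 dBV.
Stage 2: below threshold (-11 ≤ 8); passes unchanged; output -11 dBV.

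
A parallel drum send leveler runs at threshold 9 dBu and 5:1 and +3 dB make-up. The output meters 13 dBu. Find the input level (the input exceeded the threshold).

14 dBu

Stripping the +3 dB make-up gives 10 dBu at the gain stage.
That's 1 dB above the 9 dBu threshold.
Undo the ratio: input overshoot = 1 × 5 = 5 dB, giving input = 14 dBu.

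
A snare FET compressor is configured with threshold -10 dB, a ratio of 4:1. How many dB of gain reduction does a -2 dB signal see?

Overshoot = -2 − (-10) = 8 dB.
At 4:1, output sits 8/4 = 2 dB above threshold.
So the signal is attenuated by 8 − 2 = 6 dB.

6 dB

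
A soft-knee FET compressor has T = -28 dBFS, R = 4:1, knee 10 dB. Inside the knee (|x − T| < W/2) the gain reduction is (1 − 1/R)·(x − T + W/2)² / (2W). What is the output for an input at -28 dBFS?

x − T + W/2 = -28 − (-28) + 5 = 5.
GR = (1 − 1/4) × 5² / 20 = 0.75 × 25 / 20 = 0.9375 dB.
Output = -28 − 0.9375 = -28.9375 dBFS.

-28.9375 dBFS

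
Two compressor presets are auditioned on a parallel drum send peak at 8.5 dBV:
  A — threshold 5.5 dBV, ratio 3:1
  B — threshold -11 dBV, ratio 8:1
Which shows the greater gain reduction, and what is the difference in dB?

B, by 15.0625 dB

A: overshoot 3 dB → output overshoot 1 dB → GR 2 dB.
B: overshoot 19.5 dB → output overshoot 2.4375 dB → GR 17.0625 dB.
B applies 15.0625 dB more gain reduction.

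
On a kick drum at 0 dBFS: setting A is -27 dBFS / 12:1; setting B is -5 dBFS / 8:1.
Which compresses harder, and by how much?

A, by 20.375 dB

A: overshoot 27 dB → output overshoot 2.25 dB → GR 24.75 dB.
B: overshoot 5 dB → output overshoot 0.625 dB → GR 4.375 dB.
A applies 20.375 dB more gain reduction.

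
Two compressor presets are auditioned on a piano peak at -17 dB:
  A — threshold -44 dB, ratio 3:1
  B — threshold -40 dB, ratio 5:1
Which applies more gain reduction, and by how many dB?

B, by 0.4 dB

A: 27 dB over, compressed to 9 dB over, so 18 dB of GR.
B: 23 dB over, compressed to 4.6 dB over, so 18.4 dB of GR.
B applies 0.4 dB more gain reduction.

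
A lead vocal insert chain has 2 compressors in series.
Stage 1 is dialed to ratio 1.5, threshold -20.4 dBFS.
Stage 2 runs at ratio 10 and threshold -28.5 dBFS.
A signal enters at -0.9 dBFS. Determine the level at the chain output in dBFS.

Stage 1: -0.9 dBFS is 19.5 dB over -20.4 dBFS; at 1.5:1 that becomes 13 dB over, giving -7.4 dBFS.
Stage 2: 21.1 dB above -28.5 dBFS, reduced 10:1 to 2.11 dB above → -26.39 dBFS.

-26.39 dBFS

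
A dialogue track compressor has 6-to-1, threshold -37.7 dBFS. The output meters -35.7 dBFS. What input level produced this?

-25.7 dBFS

That's 2 dB above the -37.7 dBFS threshold.
Input overshoot = R × output overshoot = 12 dB → input = -37.7 + 12 = -25.7 dBFS.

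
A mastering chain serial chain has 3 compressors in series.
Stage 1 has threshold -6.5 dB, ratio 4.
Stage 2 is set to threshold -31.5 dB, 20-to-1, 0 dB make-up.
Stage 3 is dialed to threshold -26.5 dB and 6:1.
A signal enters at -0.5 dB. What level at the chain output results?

-30.175 dB

Stage 1: -0.5 dB is 6 dB over -6.5 dB; at 4:1 that becomes 1.5 dB over, giving -5 dB.
Stage 2: overshoot 26.5 dB → 26.5/20 = 1.325 dB → -30.175 dB.
Stage 3: -30.175 dB is at or below the -26.5 dB threshold — no compression; output -30.175 dB.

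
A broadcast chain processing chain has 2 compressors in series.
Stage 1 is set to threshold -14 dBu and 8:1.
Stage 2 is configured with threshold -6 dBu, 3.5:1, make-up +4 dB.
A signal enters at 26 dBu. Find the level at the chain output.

-5 dBu

Stage 1: 40 dB above -14 dBu, reduced 8:1 to 5 dB above → -9 dBu.
Stage 2: -9 dBu is at or below the -6 dBu threshold — no compression; make-up brings it to -5 dBu.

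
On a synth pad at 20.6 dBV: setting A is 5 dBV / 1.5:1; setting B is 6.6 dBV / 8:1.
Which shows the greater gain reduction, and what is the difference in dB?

B, by 7.05 dB

A: GR = 15.6 − 15.6/1.5 = 5.2 dB.
B: GR = 14 − 14/8 = 12.25 dB.
Difference: 7.05 dB in favour of B.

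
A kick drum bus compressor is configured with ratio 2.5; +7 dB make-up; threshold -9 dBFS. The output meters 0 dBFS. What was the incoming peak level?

-4 dBFS

Remove make-up: 0 − 7 = -7 dBFS.
The compressed level sits -7 − (-9) = 2 dB over threshold.
Before 2.5:1 compression the overshoot was 2 × 2.5 = 5 dB, so input = -9 + 5 = -4 dBFS.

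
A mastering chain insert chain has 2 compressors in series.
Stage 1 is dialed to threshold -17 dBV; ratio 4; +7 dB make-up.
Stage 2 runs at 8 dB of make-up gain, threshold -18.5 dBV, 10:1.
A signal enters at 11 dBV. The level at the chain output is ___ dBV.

Stage 1: 11 dBV is 28 dB over -17 dBV; at 4:1 that becomes 7 dB over, giving -10 dBV; +7 dB make-up → -3 dBV.
Stage 2: overshoot 15.5 dB → 15.5/10 = 1.55 dB → -16.95 dBV; +8 dB make-up → -8.95 dBV.

-8.95 dBV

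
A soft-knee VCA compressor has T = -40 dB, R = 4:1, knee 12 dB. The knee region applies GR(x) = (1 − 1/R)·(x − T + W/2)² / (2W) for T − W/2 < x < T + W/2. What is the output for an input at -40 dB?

x − T + W/2 = -40 − (-40) + 6 = 6.
GR = (1 − 1/4) × 6² / 24 = 0.75 × 36 / 24 = 1.125 dB.
Output = -40 − 1.125 = -41.125 dB.

-41.125 dB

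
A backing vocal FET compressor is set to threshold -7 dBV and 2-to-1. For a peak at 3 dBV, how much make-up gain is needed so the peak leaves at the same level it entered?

Overshoot 10 dB → 10/2 = 5 dB after compression, so the compressed level is -7 + 5 = -2 dBV.
Make-up = target − compressed = 3 − (-2) = 5 dB.

5 dB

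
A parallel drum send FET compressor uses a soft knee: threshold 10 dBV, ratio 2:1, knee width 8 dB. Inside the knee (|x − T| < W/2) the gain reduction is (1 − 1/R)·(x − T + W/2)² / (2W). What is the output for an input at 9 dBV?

8.71875 dBV

x − T + W/2 = 9 − 10 + 4 = 3.
GR = (1 − 1/2) × 3² / 16 = 0.5 × 9 / 16 = 0.28125 dB.
Output = 9 − 0.28125 = 8.71875 dBV.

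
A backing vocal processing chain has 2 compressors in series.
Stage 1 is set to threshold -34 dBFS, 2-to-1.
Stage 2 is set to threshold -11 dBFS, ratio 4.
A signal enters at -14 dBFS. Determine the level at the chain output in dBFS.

-24 dBFS

Stage 1: overshoot 20 dB → 20/2 = 10 dB → -24 dBFS.
Stage 2: -24 dBFS ≤ -11 dBFS, so stage 2 doesn't engage; output -24 dBFS.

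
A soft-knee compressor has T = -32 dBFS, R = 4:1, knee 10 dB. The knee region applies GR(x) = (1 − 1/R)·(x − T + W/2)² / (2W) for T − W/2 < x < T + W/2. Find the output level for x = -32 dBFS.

x − T + W/2 = -32 − (-32) + 5 = 5.
GR = (1 − 1/4) × 5² / 20 = 0.75 × 25 / 20 = 0.9375 dB.
Output = -32 − 0.9375 = -32.9375 dBFS.

-32.9375 dBFS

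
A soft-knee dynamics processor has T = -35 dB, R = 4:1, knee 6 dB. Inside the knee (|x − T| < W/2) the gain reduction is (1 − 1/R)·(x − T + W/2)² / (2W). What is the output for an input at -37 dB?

x − T + W/2 = -37 − (-35) + 3 = 1.
GR = (1 − 1/4) × 1² / 12 = 0.75 × 1 / 12 = 0.0625 dB.
Output = -37 − 0.0625 = -37.0625 dB.

-37.0625 dB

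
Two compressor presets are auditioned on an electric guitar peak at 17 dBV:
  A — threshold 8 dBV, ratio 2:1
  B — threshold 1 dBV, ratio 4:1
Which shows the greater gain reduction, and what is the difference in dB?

B, by 7.5 dB

A: overshoot 9 dB → output overshoot 4.5 dB → GR 4.5 dB.
B: overshoot 16 dB → output overshoot 4 dB → GR 12 dB.
Difference: 7.5 dB in favour of B.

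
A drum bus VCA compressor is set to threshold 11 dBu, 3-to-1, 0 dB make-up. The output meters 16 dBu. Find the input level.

26 dBu

That's 5 dB above the 11 dBu threshold.
Before 3:1 compression the overshoot was 5 × 3 = 15 dB, so input = 11 + 15 = 26 dBu.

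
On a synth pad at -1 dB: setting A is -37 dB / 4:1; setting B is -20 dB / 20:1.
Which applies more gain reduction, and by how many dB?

A, by 8.95 dB

A: 36 dB over, compressed to 9 dB over, so 27 dB of GR.
B: 19 dB over, compressed to 0.95 dB over, so 18.05 dB of GR.
A reduces 8.95 dB more.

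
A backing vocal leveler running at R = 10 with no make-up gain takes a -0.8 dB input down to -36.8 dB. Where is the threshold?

Gain reduction = -0.8 − (-36.8) = 36 dB; output overshoot = GR / (R − 1) = 36 / 9 = 4 dB.
Threshold = output − output overshoot = -36.8 − 4 = -40.8 dB.

-40.8 dB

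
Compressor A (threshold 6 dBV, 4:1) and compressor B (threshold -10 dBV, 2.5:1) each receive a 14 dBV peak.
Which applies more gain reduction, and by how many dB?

A: 8 dB over, compressed to 2 dB over, so 6 dB of GR.
B: 24 dB over, compressed to 9.6 dB over, so 14.4 dB of GR.
B reduces 8.4 dB more.

B, by 8.4 dB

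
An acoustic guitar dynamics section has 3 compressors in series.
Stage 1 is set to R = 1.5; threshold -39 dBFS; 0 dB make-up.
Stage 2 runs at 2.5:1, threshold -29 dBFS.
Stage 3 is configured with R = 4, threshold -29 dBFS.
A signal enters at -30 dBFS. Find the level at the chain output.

-33 dBFS

Stage 1: 9 dB above -39 dBFS, reduced 1.5:1 to 6 dB above → -33 dBFS.
Stage 2: -33 dBFS ≤ -29 dBFS, so stage 2 doesn't engage; output -33 dBFS.
Stage 3: below threshold (-33 ≤ -29); passes unchanged; output -33 dBFS.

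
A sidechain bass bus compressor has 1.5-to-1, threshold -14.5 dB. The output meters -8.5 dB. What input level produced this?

-5.5 dB

The compressed level sits -8.5 − (-14.5) = 6 dB over threshold.
Input overshoot = R × output overshoot = 9 dB → input = -14.5 + 9 = -5.5 dB.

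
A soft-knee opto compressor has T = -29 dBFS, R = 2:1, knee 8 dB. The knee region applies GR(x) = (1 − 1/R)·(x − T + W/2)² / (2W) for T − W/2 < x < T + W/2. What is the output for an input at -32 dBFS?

-32.03125 dBFS

x − T + W/2 = -32 − (-29) + 4 = 1.
GR = (1 − 1/2) × 1² / 16 = 0.5 × 1 / 16 = 0.03125 dB.
Output = -32 − 0.03125 = -32.03125 dBFS.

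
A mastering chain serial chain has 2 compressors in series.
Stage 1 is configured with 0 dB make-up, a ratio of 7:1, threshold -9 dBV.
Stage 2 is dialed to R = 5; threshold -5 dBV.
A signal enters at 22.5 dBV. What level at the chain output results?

-4.9 dBV

Stage 1: 22.5 dBV is 31.5 dB over -9 dBV; at 7:1 that becomes 4.5 dB over, giving -4.5 dBV.
Stage 2: -4.5 dBV is 0.5 dB over -5 dBV; at 5:1 that becomes 0.1 dB over, giving -4.9 dBV.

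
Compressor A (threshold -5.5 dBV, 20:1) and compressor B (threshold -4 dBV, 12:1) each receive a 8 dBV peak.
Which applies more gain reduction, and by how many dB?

A: overshoot 13.5 dB → output overshoot 0.675 dB → GR 12.825 dB.
B: overshoot 12 dB → output overshoot 1 dB → GR 11 dB.
A applies 1.825 dB more gain reduction.

A, by 1.825 dB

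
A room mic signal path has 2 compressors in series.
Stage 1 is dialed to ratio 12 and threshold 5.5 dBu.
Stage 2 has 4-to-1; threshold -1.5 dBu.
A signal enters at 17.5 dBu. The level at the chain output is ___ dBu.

Stage 1: overshoot 12 dB → 12/12 = 1 dB → 6.5 dBu.
Stage 2: overshoot 8 dB → 8/4 = 2 dB → 0.5 dBu.

0.5 dBu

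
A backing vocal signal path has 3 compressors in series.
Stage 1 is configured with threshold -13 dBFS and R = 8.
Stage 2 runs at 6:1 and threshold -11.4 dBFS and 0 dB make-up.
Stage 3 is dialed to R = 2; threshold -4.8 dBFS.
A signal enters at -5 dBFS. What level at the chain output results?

Stage 1: -5 dBFS is 8 dB over -13 dBFS; at 8:1 that becomes 1 dB over, giving -12 dBFS.
Stage 2: -12 dBFS is at or below the -11.4 dBFS threshold — no compression; output -12 dBFS.
Stage 3: -12 dBFS ≤ -4.8 dBFS, so stage 3 doesn't engage; output -12 dBFS.

-12 dBFS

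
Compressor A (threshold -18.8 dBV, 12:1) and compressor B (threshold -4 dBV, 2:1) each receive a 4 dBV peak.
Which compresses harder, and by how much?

A, by 16.9 dB

A: GR = 22.8 − 22.8/12 = 20.9 dB.
B: GR = 8 − 8/2 = 4 dB.
A applies 16.9 dB more gain reduction.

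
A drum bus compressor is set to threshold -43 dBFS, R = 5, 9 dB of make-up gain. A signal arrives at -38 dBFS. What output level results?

-38 dBFS sits 5 dB over threshold.
The 5 dB excess becomes 1 dB after 5:1 reduction.
That puts the output at -42 dBFS; make-up adds 9 dB, giving -33 dBFS.

-33 dBFS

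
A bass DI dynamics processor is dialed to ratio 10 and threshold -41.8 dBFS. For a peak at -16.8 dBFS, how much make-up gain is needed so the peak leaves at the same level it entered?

Overshoot 25 dB → 25/10 = 2.5 dB after compression, so the compressed level is -41.8 + 2.5 = -39.3 dBFS.
Make-up = target − compressed = -16.8 − (-39.3) = 22.5 dB.

22.5 dB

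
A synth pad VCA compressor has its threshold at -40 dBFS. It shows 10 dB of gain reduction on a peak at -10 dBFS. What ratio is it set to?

1.5:1

Input overshoot = -10 − (-40) = 30 dB.
Output overshoot = 30 − 10 = 20 dB.
Ratio = input overshoot / output overshoot = 30 / 20 = 1.5.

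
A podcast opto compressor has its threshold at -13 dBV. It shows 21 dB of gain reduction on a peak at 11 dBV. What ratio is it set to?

8:1

Input overshoot = 11 − (-13) = 24 dB.
Output overshoot = 24 − 21 = 3 dB.
Ratio = input overshoot / output overshoot = 24 / 3 = 8.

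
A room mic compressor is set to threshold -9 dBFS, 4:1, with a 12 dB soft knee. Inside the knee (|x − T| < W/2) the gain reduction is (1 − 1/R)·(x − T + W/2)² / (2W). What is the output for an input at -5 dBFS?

x − T + W/2 = -5 − (-9) + 6 = 10.
GR = (1 − 1/4) × 10² / 24 = 0.75 × 100 / 24 = 3.125 dB.
Output = -5 − 3.125 = -8.125 dBFS.

-8.125 dBFS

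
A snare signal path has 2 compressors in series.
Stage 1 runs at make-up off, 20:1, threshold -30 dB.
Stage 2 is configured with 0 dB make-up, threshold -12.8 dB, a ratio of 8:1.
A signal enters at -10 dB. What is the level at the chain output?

-29 dB

Stage 1: overshoot 20 dB → 20/20 = 1 dB → -29 dB.
Stage 2: below threshold (-29 ≤ -12.8); passes unchanged; output -29 dB.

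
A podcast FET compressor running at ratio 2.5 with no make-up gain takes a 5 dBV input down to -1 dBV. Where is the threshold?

Input is 10 dB above T (since output overshoot × R = input overshoot: (-1 − T)·2.5 = 5 − T gives T = -5 dBV).
Check: -5 + (5 − (-5))/2.5 = -5 + 4 = -1 dBV. ✓

-5 dBV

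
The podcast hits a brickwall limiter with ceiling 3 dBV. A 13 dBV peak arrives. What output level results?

3 dBV

A brickwall limiter is an ∞:1 compressor: any input above the ceiling is clamped to 3 dBV.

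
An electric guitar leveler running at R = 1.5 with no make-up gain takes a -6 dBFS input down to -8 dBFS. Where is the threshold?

-12 dBFS

Gain reduction = -6 − (-8) = 2 dB; output overshoot = GR / (R − 1) = 2 / 0.5 = 4 dB.
Threshold = output − output overshoot = -8 − 4 = -12 dBFS.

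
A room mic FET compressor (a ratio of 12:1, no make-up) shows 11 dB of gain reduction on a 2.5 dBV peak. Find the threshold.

-9.5 dBV

Input is 12 dB above T (since output overshoot × R = input overshoot: (-8.5 − T)·12 = 2.5 − T gives T = -9.5 dBV).
Check: -9.5 + (2.5 − (-9.5))/12 = -9.5 + 1 = -8.5 dBV. ✓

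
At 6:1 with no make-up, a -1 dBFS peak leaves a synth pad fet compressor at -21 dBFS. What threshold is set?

Input is 24 dB above T (since output overshoot × R = input overshoot: (-21 − T)·6 = -1 − T gives T = -25 dBFS).
Check: -25 + (-1 − (-25))/6 = -25 + 4 = -21 dBFS. ✓

-25 dBFS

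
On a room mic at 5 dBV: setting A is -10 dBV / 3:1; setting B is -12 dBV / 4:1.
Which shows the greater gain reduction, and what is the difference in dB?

A: 15 dB over, compressed to 5 dB over, so 10 dB of GR.
B: 17 dB over, compressed to 4.25 dB over, so 12.75 dB of GR.
B applies 2.75 dB more gain reduction.

B, by 2.75 dB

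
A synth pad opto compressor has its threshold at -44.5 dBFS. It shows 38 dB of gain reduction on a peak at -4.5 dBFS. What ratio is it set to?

Input overshoot = -4.5 − (-44.5) = 40 dB.
Output overshoot = 40 − 38 = 2 dB.
Ratio = input overshoot / output overshoot = 40 / 2 = 20.

20:1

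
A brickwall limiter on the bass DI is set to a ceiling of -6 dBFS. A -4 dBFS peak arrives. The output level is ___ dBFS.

-6 dBFS

A brickwall limiter is an ∞:1 compressor: any input above the ceiling is clamped to -6 dBFS.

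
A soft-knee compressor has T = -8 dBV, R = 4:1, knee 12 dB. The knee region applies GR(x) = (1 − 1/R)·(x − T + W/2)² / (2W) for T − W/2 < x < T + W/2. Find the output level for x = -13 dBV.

x − T + W/2 = -13 − (-8) + 6 = 1.
GR = (1 − 1/4) × 1² / 24 = 0.75 × 1 / 24 = 0.03125 dB.
Output = -13 − 0.03125 = -13.03125 dBV.

-13.03125 dBV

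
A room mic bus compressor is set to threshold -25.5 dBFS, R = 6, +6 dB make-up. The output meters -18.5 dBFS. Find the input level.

-19.5 dBFS

Remove make-up: -18.5 − 6 = -24.5 dBFS.
That's 1 dB above the -25.5 dBFS threshold.
Undo the ratio: input overshoot = 1 × 6 = 6 dB, giving input = -19.5 dBFS.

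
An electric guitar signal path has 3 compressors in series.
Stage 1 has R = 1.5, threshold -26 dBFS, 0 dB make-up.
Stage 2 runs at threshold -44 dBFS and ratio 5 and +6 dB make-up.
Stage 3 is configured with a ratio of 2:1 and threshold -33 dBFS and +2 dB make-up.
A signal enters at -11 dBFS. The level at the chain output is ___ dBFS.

-30.7 dBFS

Stage 1: overshoot 15 dB → 15/1.5 = 10 dB → -16 dBFS.
Stage 2: -16 dBFS is 28 dB over -44 dBFS; at 5:1 that becomes 5.6 dB over, giving -38.4 dBFS; +6 dB make-up → -32.4 dBFS.
Stage 3: -32.4 dBFS is 0.6 dB over -33 dBFS; at 2:1 that becomes 0.3 dB over, giving -32.7 dBFS; +2 dB make-up → -30.7 dBFS.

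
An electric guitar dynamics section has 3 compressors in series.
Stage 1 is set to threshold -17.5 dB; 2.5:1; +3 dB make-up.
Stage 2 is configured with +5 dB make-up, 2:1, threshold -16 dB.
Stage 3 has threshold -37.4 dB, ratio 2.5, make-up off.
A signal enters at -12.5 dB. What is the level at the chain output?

Stage 1: -12.5 dB is 5 dB over -17.5 dB; at 2.5:1 that becomes 2 dB over, giving -15.5 dB; +3 dB make-up → -12.5 dB.
Stage 2: overshoot 3.5 dB → 3.5/2 = 1.75 dB → -14.25 dB; +5 dB make-up → -9.25 dB.
Stage 3: 28.15 dB above -37.4 dB, reduced 2.5:1 to 11.26 dB above → -26.14 dB.

-26.14 dB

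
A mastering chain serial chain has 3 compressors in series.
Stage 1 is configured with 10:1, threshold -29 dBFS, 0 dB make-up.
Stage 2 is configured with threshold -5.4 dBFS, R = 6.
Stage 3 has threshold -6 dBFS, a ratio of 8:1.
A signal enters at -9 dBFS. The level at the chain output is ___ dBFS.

-27 dBFS

Stage 1: 20 dB above -29 dBFS, reduced 10:1 to 2 dB above → -27 dBFS.
Stage 2: below threshold (-27 ≤ -5.4); passes unchanged; output -27 dBFS.
Stage 3: -27 dBFS ≤ -6 dBFS, so stage 3 doesn't engage; output -27 dBFS.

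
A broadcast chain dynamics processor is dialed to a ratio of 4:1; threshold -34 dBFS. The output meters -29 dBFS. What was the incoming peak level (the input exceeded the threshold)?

The compressed level sits -29 − (-34) = 5 dB over threshold.
Input overshoot = R × output overshoot = 20 dB → input = -34 + 20 = -14 dBFS.

-14 dBFS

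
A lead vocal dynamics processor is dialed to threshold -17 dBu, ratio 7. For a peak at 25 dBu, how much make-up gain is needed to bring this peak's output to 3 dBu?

14 dB

Overshoot 42 dB → 42/7 = 6 dB after compression, so the compressed level is -17 + 6 = -11 dBu.
Make-up = target − compressed = 3 − (-11) = 14 dB.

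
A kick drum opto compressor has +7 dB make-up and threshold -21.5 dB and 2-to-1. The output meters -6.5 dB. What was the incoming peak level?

-5.5 dB

Before make-up, the level was -6.5 − 7 = -13.5 dB.
Post-compression overshoot = -13.5 − (-21.5) = 8 dB.
Undo the ratio: input overshoot = 8 × 2 = 16 dB, giving input = -5.5 dB.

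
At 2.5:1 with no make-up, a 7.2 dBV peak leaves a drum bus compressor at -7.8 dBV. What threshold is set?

Gain reduction = 7.2 − (-7.8) = 15 dB; output overshoot = GR / (R − 1) = 15 / 1.5 = 10 dB.
Threshold = output − output overshoot = -7.8 − 10 = -17.8 dBV.

-17.8 dBV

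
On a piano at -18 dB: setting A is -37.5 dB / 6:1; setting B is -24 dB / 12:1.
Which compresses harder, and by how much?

A, by 10.75 dB

A: overshoot 19.5 dB → output overshoot 3.25 dB → GR 16.25 dB.
B: overshoot 6 dB → output overshoot 0.5 dB → GR 5.5 dB.
A applies 10.75 dB more gain reduction.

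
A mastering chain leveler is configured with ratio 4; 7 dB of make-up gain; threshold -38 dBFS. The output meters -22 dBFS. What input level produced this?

Before make-up, the level was -22 − 7 = -29 dBFS.
The compressed level sits -29 − (-38) = 9 dB over threshold.
Undo the ratio: input overshoot = 9 × 4 = 36 dB, giving input = -2 dBFS.

-2 dBFS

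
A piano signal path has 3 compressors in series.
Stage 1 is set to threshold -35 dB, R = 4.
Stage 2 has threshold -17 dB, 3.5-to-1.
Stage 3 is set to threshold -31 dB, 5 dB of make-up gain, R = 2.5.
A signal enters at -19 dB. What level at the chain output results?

Stage 1: 16 dB above -35 dB, reduced 4:1 to 4 dB above → -31 dB.
Stage 2: -31 dB is at or below the -17 dB threshold — no compression; output -31 dB.
Stage 3: -31 dB is at or below the -31 dB threshold — no compression; make-up brings it to -26 dB.

-26 dB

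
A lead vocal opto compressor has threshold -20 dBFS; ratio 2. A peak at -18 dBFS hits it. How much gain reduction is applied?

1 dB

Overshoot = -18 − (-20) = 2 dB.
At 2:1, output sits 2/2 = 1 dB above threshold.
GR = overshoot in − overshoot out = 2 − 1 = 1 dB.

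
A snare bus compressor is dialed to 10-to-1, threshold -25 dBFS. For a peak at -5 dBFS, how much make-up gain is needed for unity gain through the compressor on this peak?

Overshoot 20 dB → 20/10 = 2 dB after compression, so the compressed level is -25 + 2 = -23 dBFS.
Make-up = target − compressed = -5 − (-23) = 18 dB.

18 dB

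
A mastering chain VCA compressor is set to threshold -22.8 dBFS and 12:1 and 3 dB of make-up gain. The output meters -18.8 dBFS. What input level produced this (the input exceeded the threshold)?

-10.8 dBFS

Remove make-up: -18.8 − 3 = -21.8 dBFS.
That's 1 dB above the -22.8 dBFS threshold.
Input overshoot = R × output overshoot = 12 dB → input = -22.8 + 12 = -10.8 dBFS.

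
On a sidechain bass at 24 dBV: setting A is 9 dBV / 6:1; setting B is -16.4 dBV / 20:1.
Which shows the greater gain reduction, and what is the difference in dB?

A: 15 dB over, compressed to 2.5 dB over, so 12.5 dB of GR.
B: 40.4 dB over, compressed to 2.02 dB over, so 38.38 dB of GR.
B reduces 25.88 dB more.

B, by 25.88 dB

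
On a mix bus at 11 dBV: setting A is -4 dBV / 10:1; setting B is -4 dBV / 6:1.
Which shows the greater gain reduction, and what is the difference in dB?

A, by 1 dB

A: GR = 15 − 15/10 = 13.5 dB.
B: GR = 15 − 15/6 = 12.5 dB.
A applies 1 dB more gain reduction.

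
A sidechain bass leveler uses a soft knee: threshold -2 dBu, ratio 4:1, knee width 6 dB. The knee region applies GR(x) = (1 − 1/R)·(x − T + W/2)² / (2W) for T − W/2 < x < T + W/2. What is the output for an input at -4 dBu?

x − T + W/2 = -4 − (-2) + 3 = 1.
GR = (1 − 1/4) × 1² / 12 = 0.75 × 1 / 12 = 0.0625 dB.
Output = -4 − 0.0625 = -4.0625 dBu.

-4.0625 dBu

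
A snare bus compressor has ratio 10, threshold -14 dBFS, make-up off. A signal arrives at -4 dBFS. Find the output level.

-13 dBFS

The input is 10 dB above the -14 dBFS threshold.
10:1 compression reduces that to 10/10 = 1 dB over.
Output = -14 + 1 = -13 dBFS.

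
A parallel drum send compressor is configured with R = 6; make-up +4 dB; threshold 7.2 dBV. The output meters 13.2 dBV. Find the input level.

19.2 dBV

Remove make-up: 13.2 − 4 = 9.2 dBV.
That's 2 dB above the 7.2 dBV threshold.
Undo the ratio: input overshoot = 2 × 6 = 12 dB, giving input = 19.2 dBV.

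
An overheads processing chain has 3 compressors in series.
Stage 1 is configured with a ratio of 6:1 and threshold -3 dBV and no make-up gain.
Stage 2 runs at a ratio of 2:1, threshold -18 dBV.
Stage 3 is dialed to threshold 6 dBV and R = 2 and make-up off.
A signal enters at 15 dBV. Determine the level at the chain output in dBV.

Stage 1: 15 dBV is 18 dB over -3 dBV; at 6:1 that becomes 3 dB over, giving 0 dBV.
Stage 2: 0 dBV is 18 dB over -18 dBV; at 2:1 that becomes 9 dB over, giving -9 dBV.
Stage 3: -9 dBV is at or below the 6 dBV threshold — no compression; output -9 dBV.

-9 dBV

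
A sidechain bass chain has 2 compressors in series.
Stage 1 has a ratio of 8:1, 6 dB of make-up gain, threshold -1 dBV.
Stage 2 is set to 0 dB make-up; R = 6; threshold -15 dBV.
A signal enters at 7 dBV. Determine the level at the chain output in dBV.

Stage 1: overshoot 8 dB → 8/8 = 1 dB → 0 dBV; +6 dB make-up → 6 dBV.
Stage 2: 6 dBV is 21 dB over -15 dBV; at 6:1 that becomes 3.5 dB over, giving -11.5 dBV.

-11.5 dBV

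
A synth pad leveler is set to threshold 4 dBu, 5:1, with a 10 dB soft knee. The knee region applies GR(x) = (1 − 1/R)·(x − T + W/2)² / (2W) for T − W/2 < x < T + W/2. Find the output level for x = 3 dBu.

x − T + W/2 = 3 − 4 + 5 = 4.
GR = (1 − 1/5) × 4² / 20 = 0.8 × 16 / 20 = 0.64 dB.
Output = 3 − 0.64 = 2.36 dBu.

2.36 dBu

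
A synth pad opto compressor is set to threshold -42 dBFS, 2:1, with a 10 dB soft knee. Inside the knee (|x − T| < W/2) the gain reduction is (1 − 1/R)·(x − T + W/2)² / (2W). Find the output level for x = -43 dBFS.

-43.4 dBFS

x − T + W/2 = -43 − (-42) + 5 = 4.
GR = (1 − 1/2) × 4² / 20 = 0.5 × 16 / 20 = 0.4 dB.
Output = -43 − 0.4 = -43.4 dBFS.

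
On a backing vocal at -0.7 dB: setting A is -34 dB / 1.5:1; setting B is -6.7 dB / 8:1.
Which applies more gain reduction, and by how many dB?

A: GR = 33.3 − 33.3/1.5 = 11.1 dB.
B: GR = 6 − 6/8 = 5.25 dB.
A reduces 5.85 dB more.

A, by 5.85 dB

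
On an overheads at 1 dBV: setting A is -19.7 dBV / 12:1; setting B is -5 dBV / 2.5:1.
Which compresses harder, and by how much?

A, by 15.375 dB

A: GR = 20.7 − 20.7/12 = 18.975 dB.
B: GR = 6 − 6/2.5 = 3.6 dB.
A reduces 15.375 dB more.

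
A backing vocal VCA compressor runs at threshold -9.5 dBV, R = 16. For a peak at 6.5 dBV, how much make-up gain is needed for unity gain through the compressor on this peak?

15 dB

Without make-up, output = threshold + overshoot/16 = -9.5 + 1 = -8.5 dBV.
Gap to target: 15 dB.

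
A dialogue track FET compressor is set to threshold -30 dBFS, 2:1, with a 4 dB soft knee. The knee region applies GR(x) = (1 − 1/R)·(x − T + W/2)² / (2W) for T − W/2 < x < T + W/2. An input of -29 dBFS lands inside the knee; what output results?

x − T + W/2 = -29 − (-30) + 2 = 3.
GR = (1 − 1/2) × 3² / 8 = 0.5 × 9 / 8 = 0.5625 dB.
Output = -29 − 0.5625 = -29.5625 dBFS.

-29.5625 dBFS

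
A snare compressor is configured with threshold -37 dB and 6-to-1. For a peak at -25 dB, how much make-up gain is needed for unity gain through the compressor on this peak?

10 dB

The peak compresses to -37 + 12/6 = -35 dB.
To reach -25 dB requires -25 − (-35) = 10 dB of make-up.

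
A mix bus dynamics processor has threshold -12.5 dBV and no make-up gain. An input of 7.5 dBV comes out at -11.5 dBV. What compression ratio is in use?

20:1

Input overshoot = 7.5 − (-12.5) = 20 dB; output overshoot = -11.5 − (-12.5) = 1 dB.
Ratio = 20 / 1 = 20.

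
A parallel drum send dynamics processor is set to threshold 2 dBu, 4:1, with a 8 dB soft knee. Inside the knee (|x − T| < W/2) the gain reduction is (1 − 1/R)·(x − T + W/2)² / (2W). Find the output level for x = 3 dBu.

1.828125 dBu

x − T + W/2 = 3 − 2 + 4 = 5.
GR = (1 − 1/4) × 5² / 16 = 0.75 × 25 / 16 = 1.171875 dB.
Output = 3 − 1.171875 = 1.828125 dBu.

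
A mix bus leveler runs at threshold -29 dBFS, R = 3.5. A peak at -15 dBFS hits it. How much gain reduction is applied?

10 dB

-15 dBFS exceeds the threshold by 14 dB.
After 3.5:1 compression the overshoot becomes 14/3.5 = 4 dB.
GR = overshoot in − overshoot out = 14 − 4 = 10 dB.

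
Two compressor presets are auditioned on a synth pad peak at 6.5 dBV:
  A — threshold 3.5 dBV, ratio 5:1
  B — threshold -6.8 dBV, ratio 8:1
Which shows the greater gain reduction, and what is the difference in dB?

B, by 9.2375 dB

A: GR = 3 − 3/5 = 2.4 dB.
B: GR = 13.3 − 13.3/8 = 11.6375 dB.
Difference: 9.2375 dB in favour of B.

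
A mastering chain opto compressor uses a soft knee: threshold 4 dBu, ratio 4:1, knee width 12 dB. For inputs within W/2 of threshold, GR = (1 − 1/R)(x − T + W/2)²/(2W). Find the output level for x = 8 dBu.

x − T + W/2 = 8 − 4 + 6 = 10.
GR = (1 − 1/4) × 10² / 24 = 0.75 × 100 / 24 = 3.125 dB.
Output = 8 − 3.125 = 4.875 dBu.

4.875 dBu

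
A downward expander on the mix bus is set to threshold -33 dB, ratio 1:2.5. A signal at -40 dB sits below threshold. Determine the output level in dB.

-50.5 dB

Undershoot = (-33) − (-40) = 7 dB.
At 1:2.5, that expands to 17.5 dB under threshold.
Output = -33 − 17.5 = -50.5 dB.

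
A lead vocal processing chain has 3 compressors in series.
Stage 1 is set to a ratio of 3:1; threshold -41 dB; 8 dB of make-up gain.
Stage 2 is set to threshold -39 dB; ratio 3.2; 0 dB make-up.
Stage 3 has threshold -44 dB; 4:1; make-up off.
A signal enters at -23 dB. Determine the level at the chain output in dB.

-41.8125 dB

Stage 1: 18 dB above -41 dB, reduced 3:1 to 6 dB above → -35 dB; +8 dB make-up → -27 dB.
Stage 2: 12 dB above -39 dB, reduced 3.2:1 to 3.75 dB above → -35.25 dB.
Stage 3: 8.75 dB above -44 dB, reduced 4:1 to 2.1875 dB above → -41.8125 dB.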